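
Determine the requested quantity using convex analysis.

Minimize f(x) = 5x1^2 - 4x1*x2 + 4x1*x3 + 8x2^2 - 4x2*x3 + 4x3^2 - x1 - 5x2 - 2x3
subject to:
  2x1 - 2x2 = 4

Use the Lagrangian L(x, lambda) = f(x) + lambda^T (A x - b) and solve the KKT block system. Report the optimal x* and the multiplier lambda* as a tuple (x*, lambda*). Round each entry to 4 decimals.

Form the Lagrangian:
  L(x, lambda) = (1/2) x^T Q x + c^T x + lambda^T (A x - b)
Stationarity (grad_x L = 0): Q x + c + A^T lambda = 0.
Primal feasibility: A x = b.

This gives the KKT block system:
  [ Q   A^T ] [ x     ]   [-c ]
  [ A    0  ] [ lambda ] = [ b ]

Solving the linear system:
  x*      = (1.6667, -0.3333, -0.75)
  lambda* = (-7)
  f(x*)   = 14.75

x* = (1.6667, -0.3333, -0.75), lambda* = (-7)


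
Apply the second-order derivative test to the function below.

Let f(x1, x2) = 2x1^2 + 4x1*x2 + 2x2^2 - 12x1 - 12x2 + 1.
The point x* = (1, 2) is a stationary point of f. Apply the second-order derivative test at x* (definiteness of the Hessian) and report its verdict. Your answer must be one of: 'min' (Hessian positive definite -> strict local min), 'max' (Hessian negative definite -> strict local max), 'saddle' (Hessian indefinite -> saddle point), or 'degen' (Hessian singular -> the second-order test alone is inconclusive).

Compute the Hessian H = grad^2 f:
  H = [[4, 4], [4, 4]]
Verify stationarity: grad f(x*) = H x* + g = (0, 0).
Eigenvalues of H: 0, 8.
H has a zero eigenvalue (singular; positive semidefinite but not definite), so H is neither positive definite, negative definite, nor indefinite. The second-order test alone is inconclusive -> degen.
(Indeed, f is constant along the null direction of H through x*, so x* is not a strict local extremum.)

degen


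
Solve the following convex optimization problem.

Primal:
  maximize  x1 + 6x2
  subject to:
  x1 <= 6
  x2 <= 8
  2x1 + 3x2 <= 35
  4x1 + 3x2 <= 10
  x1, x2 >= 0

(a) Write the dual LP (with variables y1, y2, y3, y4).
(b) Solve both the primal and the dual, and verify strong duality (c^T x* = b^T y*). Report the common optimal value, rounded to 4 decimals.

The standard primal-dual pair for 'max c^T x s.t. A x <= b, x >= 0' is:
  Dual:  min b^T y  s.t.  A^T y >= c,  y >= 0.

So the dual LP is:
  minimize  6y1 + 8y2 + 35y3 + 10y4
  subject to:
    y1 + 2y3 + 4y4 >= 1
    y2 + 3y3 + 3y4 >= 6
    y1, y2, y3, y4 >= 0

Solving the primal: x* = (0, 3.3333).
  primal value c^T x* = 20.
Solving the dual: y* = (0, 0, 0, 2).
  dual value b^T y* = 20.
Strong duality: c^T x* = b^T y*. Confirmed.

20


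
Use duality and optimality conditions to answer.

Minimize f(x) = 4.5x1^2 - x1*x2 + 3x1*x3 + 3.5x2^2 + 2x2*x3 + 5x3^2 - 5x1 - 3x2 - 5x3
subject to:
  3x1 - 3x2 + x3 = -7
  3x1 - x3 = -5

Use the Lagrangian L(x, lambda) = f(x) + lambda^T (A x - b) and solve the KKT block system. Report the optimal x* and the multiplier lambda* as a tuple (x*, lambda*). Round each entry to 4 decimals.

Form the Lagrangian:
  L(x, lambda) = (1/2) x^T Q x + c^T x + lambda^T (A x - b)
Stationarity (grad_x L = 0): Q x + c + A^T lambda = 0.
Primal feasibility: A x = b.

This gives the KKT block system:
  [ Q   A^T ] [ x     ]   [-c ]
  [ A    0  ] [ lambda ] = [ b ]

Solving the linear system:
  x*      = (-1.4242, 1.1515, 0.7273)
  lambda* = (2.6465, 2.9495)
  f(x*)   = 16.6515

x* = (-1.4242, 1.1515, 0.7273), lambda* = (2.6465, 2.9495)


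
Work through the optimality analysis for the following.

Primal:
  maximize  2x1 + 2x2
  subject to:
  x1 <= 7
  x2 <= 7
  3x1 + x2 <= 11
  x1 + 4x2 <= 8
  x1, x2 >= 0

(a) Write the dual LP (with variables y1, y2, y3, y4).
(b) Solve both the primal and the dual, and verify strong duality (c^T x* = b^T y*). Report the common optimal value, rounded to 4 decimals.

The standard primal-dual pair for 'max c^T x s.t. A x <= b, x >= 0' is:
  Dual:  min b^T y  s.t.  A^T y >= c,  y >= 0.

So the dual LP is:
  minimize  7y1 + 7y2 + 11y3 + 8y4
  subject to:
    y1 + 3y3 + y4 >= 2
    y2 + y3 + 4y4 >= 2
    y1, y2, y3, y4 >= 0

Solving the primal: x* = (3.2727, 1.1818).
  primal value c^T x* = 8.9091.
Solving the dual: y* = (0, 0, 0.5455, 0.3636).
  dual value b^T y* = 8.9091.
Strong duality: c^T x* = b^T y*. Confirmed.

8.9091


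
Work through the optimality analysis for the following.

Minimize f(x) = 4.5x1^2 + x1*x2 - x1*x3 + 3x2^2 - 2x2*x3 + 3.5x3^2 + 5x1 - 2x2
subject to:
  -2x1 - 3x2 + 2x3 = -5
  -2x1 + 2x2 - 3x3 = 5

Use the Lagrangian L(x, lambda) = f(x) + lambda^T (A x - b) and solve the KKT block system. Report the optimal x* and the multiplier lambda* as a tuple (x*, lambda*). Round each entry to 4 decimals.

Form the Lagrangian:
  L(x, lambda) = (1/2) x^T Q x + c^T x + lambda^T (A x - b)
Stationarity (grad_x L = 0): Q x + c + A^T lambda = 0.
Primal feasibility: A x = b.

This gives the KKT block system:
  [ Q   A^T ] [ x     ]   [-c ]
  [ A    0  ] [ lambda ] = [ b ]

Solving the linear system:
  x*      = (-0.2889, 1.5778, -0.4222)
  lambda* = (2.4844, -0.2844)
  f(x*)   = 4.6222

x* = (-0.2889, 1.5778, -0.4222), lambda* = (2.4844, -0.2844)


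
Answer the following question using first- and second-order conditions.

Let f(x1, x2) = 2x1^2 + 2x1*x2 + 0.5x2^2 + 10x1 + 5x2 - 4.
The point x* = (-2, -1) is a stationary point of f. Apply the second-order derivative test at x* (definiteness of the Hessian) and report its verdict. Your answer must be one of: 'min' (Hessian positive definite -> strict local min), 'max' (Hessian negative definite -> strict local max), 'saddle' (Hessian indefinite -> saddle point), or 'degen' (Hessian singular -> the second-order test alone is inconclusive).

Compute the Hessian H = grad^2 f:
  H = [[4, 2], [2, 1]]
Verify stationarity: grad f(x*) = H x* + g = (0, 0).
Eigenvalues of H: 0, 5.
H has a zero eigenvalue (singular; positive semidefinite but not definite), so H is neither positive definite, negative definite, nor indefinite. The second-order test alone is inconclusive -> degen.
(Indeed, f is constant along the null direction of H through x*, so x* is not a strict local extremum.)

degen


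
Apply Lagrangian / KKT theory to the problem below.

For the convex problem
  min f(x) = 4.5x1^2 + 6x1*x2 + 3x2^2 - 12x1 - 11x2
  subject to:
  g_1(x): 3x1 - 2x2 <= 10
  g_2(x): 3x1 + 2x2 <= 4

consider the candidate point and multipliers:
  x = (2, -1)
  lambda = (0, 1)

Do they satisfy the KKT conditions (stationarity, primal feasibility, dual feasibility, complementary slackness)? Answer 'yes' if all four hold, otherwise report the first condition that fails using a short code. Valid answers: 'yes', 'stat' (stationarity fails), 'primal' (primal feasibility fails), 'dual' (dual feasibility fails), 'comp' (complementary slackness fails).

Gradient of f: grad f(x) = Q x + c = (0, -5)
Constraint values g_i(x) = a_i^T x - b_i:
  g_1((2, -1)) = -2
  g_2((2, -1)) = 0
Stationarity residual: grad f(x) + sum_i lambda_i a_i = (3, -3)
  -> stationarity FAILS
Primal feasibility (all g_i <= 0): OK
Dual feasibility (all lambda_i >= 0): OK
Complementary slackness (lambda_i * g_i(x) = 0 for all i): OK

Verdict: the first failing condition is stationarity -> stat.

stat


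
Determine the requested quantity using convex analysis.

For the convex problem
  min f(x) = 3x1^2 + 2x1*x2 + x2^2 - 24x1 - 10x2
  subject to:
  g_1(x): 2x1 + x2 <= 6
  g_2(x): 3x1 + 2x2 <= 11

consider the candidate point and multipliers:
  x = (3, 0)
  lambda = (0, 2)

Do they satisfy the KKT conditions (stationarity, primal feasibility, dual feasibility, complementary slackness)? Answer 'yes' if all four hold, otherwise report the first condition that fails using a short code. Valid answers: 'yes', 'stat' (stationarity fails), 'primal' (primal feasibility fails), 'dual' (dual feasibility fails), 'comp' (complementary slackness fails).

Gradient of f: grad f(x) = Q x + c = (-6, -4)
Constraint values g_i(x) = a_i^T x - b_i:
  g_1((3, 0)) = 0
  g_2((3, 0)) = -2
Stationarity residual: grad f(x) + sum_i lambda_i a_i = (0, 0)
  -> stationarity OK
Primal feasibility (all g_i <= 0): OK
Dual feasibility (all lambda_i >= 0): OK
Complementary slackness (lambda_i * g_i(x) = 0 for all i): FAILS

Verdict: the first failing condition is complementary_slackness -> comp.

comp


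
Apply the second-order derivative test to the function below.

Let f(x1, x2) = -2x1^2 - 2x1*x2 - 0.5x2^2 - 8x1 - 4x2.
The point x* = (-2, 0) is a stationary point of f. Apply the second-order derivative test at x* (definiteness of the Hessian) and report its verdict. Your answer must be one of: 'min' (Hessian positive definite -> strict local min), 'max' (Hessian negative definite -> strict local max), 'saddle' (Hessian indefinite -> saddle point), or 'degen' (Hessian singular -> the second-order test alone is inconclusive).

Compute the Hessian H = grad^2 f:
  H = [[-4, -2], [-2, -1]]
Verify stationarity: grad f(x*) = H x* + g = (0, 0).
Eigenvalues of H: -5, 0.
H has a zero eigenvalue (singular; negative semidefinite but not definite), so H is neither positive definite, negative definite, nor indefinite. The second-order test alone is inconclusive -> degen.
(Indeed, f is constant along the null direction of H through x*, so x* is not a strict local extremum.)

degen


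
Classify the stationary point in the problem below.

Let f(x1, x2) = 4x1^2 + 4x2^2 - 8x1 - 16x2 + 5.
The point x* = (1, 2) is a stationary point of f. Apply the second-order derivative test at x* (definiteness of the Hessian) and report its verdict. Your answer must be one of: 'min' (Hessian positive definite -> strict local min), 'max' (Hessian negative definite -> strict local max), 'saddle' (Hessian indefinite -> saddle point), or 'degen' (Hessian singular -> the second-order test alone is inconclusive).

Compute the Hessian H = grad^2 f:
  H = [[8, 0], [0, 8]]
Verify stationarity: grad f(x*) = H x* + g = (0, 0).
Eigenvalues of H: 8, 8.
Both eigenvalues > 0, so H is positive definite -> x* is a strict local min.

min


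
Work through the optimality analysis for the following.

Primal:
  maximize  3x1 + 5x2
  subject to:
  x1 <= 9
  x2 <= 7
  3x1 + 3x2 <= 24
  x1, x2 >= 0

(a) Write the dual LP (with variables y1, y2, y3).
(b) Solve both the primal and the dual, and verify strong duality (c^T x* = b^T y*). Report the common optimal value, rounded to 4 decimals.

The standard primal-dual pair for 'max c^T x s.t. A x <= b, x >= 0' is:
  Dual:  min b^T y  s.t.  A^T y >= c,  y >= 0.

So the dual LP is:
  minimize  9y1 + 7y2 + 24y3
  subject to:
    y1 + 3y3 >= 3
    y2 + 3y3 >= 5
    y1, y2, y3 >= 0

Solving the primal: x* = (1, 7).
  primal value c^T x* = 38.
Solving the dual: y* = (0, 2, 1).
  dual value b^T y* = 38.
Strong duality: c^T x* = b^T y*. Confirmed.

38


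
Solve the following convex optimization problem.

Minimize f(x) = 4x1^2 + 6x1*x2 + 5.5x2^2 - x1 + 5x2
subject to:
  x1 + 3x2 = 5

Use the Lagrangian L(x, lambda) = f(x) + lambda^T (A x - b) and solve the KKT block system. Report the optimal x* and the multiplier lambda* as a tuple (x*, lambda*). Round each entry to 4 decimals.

Form the Lagrangian:
  L(x, lambda) = (1/2) x^T Q x + c^T x + lambda^T (A x - b)
Stationarity (grad_x L = 0): Q x + c + A^T lambda = 0.
Primal feasibility: A x = b.

This gives the KKT block system:
  [ Q   A^T ] [ x     ]   [-c ]
  [ A    0  ] [ lambda ] = [ b ]

Solving the linear system:
  x*      = (-0.234, 1.7447)
  lambda* = (-7.5957)
  f(x*)   = 23.4681

x* = (-0.234, 1.7447), lambda* = (-7.5957)


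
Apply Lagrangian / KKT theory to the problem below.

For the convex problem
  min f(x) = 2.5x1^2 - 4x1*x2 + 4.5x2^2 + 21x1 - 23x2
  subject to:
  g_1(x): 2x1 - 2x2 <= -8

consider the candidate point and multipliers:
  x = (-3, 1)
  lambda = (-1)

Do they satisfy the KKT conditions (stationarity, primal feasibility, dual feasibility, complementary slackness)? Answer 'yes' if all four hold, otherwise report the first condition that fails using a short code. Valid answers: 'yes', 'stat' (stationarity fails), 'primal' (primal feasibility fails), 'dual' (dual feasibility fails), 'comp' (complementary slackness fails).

Gradient of f: grad f(x) = Q x + c = (2, -2)
Constraint values g_i(x) = a_i^T x - b_i:
  g_1((-3, 1)) = 0
Stationarity residual: grad f(x) + sum_i lambda_i a_i = (0, 0)
  -> stationarity OK
Primal feasibility (all g_i <= 0): OK
Dual feasibility (all lambda_i >= 0): FAILS
Complementary slackness (lambda_i * g_i(x) = 0 for all i): OK

Verdict: the first failing condition is dual_feasibility -> dual.

dual


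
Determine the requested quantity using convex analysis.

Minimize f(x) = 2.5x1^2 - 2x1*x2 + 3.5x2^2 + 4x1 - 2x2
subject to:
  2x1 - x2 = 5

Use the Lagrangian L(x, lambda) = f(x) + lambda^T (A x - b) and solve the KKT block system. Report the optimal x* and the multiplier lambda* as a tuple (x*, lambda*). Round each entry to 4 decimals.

Form the Lagrangian:
  L(x, lambda) = (1/2) x^T Q x + c^T x + lambda^T (A x - b)
Stationarity (grad_x L = 0): Q x + c + A^T lambda = 0.
Primal feasibility: A x = b.

This gives the KKT block system:
  [ Q   A^T ] [ x     ]   [-c ]
  [ A    0  ] [ lambda ] = [ b ]

Solving the linear system:
  x*      = (2.4, -0.2)
  lambda* = (-8.2)
  f(x*)   = 25.5

x* = (2.4, -0.2), lambda* = (-8.2)


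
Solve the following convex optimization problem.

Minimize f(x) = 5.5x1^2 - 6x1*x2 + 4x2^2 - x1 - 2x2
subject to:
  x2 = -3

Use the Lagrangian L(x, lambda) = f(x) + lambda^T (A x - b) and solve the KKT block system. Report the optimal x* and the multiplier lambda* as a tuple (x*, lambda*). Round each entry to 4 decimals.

Form the Lagrangian:
  L(x, lambda) = (1/2) x^T Q x + c^T x + lambda^T (A x - b)
Stationarity (grad_x L = 0): Q x + c + A^T lambda = 0.
Primal feasibility: A x = b.

This gives the KKT block system:
  [ Q   A^T ] [ x     ]   [-c ]
  [ A    0  ] [ lambda ] = [ b ]

Solving the linear system:
  x*      = (-1.5455, -3)
  lambda* = (16.7273)
  f(x*)   = 28.8636

x* = (-1.5455, -3), lambda* = (16.7273)


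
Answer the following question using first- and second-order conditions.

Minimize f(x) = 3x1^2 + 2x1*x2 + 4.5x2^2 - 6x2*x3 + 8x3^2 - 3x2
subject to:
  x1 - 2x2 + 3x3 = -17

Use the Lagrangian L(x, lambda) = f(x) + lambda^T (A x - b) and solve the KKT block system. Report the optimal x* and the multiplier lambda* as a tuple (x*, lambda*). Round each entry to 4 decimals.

Form the Lagrangian:
  L(x, lambda) = (1/2) x^T Q x + c^T x + lambda^T (A x - b)
Stationarity (grad_x L = 0): Q x + c + A^T lambda = 0.
Primal feasibility: A x = b.

This gives the KKT block system:
  [ Q   A^T ] [ x     ]   [-c ]
  [ A    0  ] [ lambda ] = [ b ]

Solving the linear system:
  x*      = (-4.106, 3.8551, -1.7279)
  lambda* = (16.9258)
  f(x*)   = 138.0866

x* = (-4.106, 3.8551, -1.7279), lambda* = (16.9258)


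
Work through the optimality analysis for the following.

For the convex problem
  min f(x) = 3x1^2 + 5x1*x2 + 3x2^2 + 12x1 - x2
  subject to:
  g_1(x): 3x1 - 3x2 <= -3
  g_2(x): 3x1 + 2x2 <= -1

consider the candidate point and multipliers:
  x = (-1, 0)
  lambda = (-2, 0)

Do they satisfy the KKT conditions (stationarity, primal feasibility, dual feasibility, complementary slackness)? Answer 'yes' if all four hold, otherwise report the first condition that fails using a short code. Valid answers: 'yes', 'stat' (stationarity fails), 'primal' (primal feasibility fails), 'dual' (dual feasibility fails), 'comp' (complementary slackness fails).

Gradient of f: grad f(x) = Q x + c = (6, -6)
Constraint values g_i(x) = a_i^T x - b_i:
  g_1((-1, 0)) = 0
  g_2((-1, 0)) = -2
Stationarity residual: grad f(x) + sum_i lambda_i a_i = (0, 0)
  -> stationarity OK
Primal feasibility (all g_i <= 0): OK
Dual feasibility (all lambda_i >= 0): FAILS
Complementary slackness (lambda_i * g_i(x) = 0 for all i): OK

Verdict: the first failing condition is dual_feasibility -> dual.

dual


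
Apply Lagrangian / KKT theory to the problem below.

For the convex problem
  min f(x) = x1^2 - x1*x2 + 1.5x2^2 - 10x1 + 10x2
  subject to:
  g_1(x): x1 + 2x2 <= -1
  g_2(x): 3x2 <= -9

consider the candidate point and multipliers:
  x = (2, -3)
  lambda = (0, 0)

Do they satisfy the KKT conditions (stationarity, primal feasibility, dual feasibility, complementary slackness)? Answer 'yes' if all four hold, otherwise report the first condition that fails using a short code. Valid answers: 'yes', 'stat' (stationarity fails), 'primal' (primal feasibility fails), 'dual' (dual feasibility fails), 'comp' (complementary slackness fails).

Gradient of f: grad f(x) = Q x + c = (-3, -1)
Constraint values g_i(x) = a_i^T x - b_i:
  g_1((2, -3)) = -3
  g_2((2, -3)) = 0
Stationarity residual: grad f(x) + sum_i lambda_i a_i = (-3, -1)
  -> stationarity FAILS
Primal feasibility (all g_i <= 0): OK
Dual feasibility (all lambda_i >= 0): OK
Complementary slackness (lambda_i * g_i(x) = 0 for all i): OK

Verdict: the first failing condition is stationarity -> stat.

stat


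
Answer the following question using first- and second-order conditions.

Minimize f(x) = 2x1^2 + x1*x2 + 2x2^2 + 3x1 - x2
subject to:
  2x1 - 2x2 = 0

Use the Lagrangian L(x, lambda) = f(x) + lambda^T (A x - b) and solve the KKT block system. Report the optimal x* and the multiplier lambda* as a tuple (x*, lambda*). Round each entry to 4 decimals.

Form the Lagrangian:
  L(x, lambda) = (1/2) x^T Q x + c^T x + lambda^T (A x - b)
Stationarity (grad_x L = 0): Q x + c + A^T lambda = 0.
Primal feasibility: A x = b.

This gives the KKT block system:
  [ Q   A^T ] [ x     ]   [-c ]
  [ A    0  ] [ lambda ] = [ b ]

Solving the linear system:
  x*      = (-0.2, -0.2)
  lambda* = (-1)
  f(x*)   = -0.2

x* = (-0.2, -0.2), lambda* = (-1)


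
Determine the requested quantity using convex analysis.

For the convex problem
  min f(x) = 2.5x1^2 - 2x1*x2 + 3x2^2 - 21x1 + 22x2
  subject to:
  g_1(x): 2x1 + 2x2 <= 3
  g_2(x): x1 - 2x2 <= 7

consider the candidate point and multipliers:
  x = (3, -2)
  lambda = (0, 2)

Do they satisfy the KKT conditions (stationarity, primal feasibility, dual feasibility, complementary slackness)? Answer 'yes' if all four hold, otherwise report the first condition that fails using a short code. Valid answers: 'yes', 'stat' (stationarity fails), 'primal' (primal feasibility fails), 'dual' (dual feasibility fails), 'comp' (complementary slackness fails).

Gradient of f: grad f(x) = Q x + c = (-2, 4)
Constraint values g_i(x) = a_i^T x - b_i:
  g_1((3, -2)) = -1
  g_2((3, -2)) = 0
Stationarity residual: grad f(x) + sum_i lambda_i a_i = (0, 0)
  -> stationarity OK
Primal feasibility (all g_i <= 0): OK
Dual feasibility (all lambda_i >= 0): OK
Complementary slackness (lambda_i * g_i(x) = 0 for all i): OK

Verdict: yes, KKT holds.

yes


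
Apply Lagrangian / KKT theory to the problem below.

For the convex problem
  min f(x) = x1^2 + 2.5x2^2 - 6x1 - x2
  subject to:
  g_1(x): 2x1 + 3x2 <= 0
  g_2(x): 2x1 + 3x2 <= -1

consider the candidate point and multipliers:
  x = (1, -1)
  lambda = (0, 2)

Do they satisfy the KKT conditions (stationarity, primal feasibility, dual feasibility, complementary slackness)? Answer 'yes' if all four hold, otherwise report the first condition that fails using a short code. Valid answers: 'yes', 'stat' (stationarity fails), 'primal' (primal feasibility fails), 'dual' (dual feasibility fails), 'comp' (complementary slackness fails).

Gradient of f: grad f(x) = Q x + c = (-4, -6)
Constraint values g_i(x) = a_i^T x - b_i:
  g_1((1, -1)) = -1
  g_2((1, -1)) = 0
Stationarity residual: grad f(x) + sum_i lambda_i a_i = (0, 0)
  -> stationarity OK
Primal feasibility (all g_i <= 0): OK
Dual feasibility (all lambda_i >= 0): OK
Complementary slackness (lambda_i * g_i(x) = 0 for all i): OK

Verdict: yes, KKT holds.

yes


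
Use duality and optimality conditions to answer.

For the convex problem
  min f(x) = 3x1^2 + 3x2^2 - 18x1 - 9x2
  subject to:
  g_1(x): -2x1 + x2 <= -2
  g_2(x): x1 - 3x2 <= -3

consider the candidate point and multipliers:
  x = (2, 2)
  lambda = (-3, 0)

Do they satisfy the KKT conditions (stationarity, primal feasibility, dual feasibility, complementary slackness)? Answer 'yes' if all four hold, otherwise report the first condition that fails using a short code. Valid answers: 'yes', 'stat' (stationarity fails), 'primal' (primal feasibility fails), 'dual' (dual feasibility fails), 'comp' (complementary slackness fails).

Gradient of f: grad f(x) = Q x + c = (-6, 3)
Constraint values g_i(x) = a_i^T x - b_i:
  g_1((2, 2)) = 0
  g_2((2, 2)) = -1
Stationarity residual: grad f(x) + sum_i lambda_i a_i = (0, 0)
  -> stationarity OK
Primal feasibility (all g_i <= 0): OK
Dual feasibility (all lambda_i >= 0): FAILS
Complementary slackness (lambda_i * g_i(x) = 0 for all i): OK

Verdict: the first failing condition is dual_feasibility -> dual.

dual


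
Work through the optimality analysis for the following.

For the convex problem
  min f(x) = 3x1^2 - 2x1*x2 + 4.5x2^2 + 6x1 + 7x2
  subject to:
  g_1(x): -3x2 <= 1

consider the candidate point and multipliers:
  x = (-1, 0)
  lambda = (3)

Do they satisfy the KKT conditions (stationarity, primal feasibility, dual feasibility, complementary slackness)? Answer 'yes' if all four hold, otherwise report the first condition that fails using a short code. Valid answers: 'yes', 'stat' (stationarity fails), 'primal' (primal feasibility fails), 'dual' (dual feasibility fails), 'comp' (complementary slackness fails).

Gradient of f: grad f(x) = Q x + c = (0, 9)
Constraint values g_i(x) = a_i^T x - b_i:
  g_1((-1, 0)) = -1
Stationarity residual: grad f(x) + sum_i lambda_i a_i = (0, 0)
  -> stationarity OK
Primal feasibility (all g_i <= 0): OK
Dual feasibility (all lambda_i >= 0): OK
Complementary slackness (lambda_i * g_i(x) = 0 for all i): FAILS

Verdict: the first failing condition is complementary_slackness -> comp.

comp


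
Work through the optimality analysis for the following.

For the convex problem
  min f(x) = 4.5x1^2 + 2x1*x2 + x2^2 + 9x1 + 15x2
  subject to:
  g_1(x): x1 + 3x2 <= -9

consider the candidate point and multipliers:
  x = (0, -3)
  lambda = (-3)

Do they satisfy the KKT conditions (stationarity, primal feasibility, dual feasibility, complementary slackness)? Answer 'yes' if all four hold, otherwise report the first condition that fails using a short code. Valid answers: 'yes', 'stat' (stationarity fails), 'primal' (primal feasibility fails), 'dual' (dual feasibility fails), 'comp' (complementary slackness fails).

Gradient of f: grad f(x) = Q x + c = (3, 9)
Constraint values g_i(x) = a_i^T x - b_i:
  g_1((0, -3)) = 0
Stationarity residual: grad f(x) + sum_i lambda_i a_i = (0, 0)
  -> stationarity OK
Primal feasibility (all g_i <= 0): OK
Dual feasibility (all lambda_i >= 0): FAILS
Complementary slackness (lambda_i * g_i(x) = 0 for all i): OK

Verdict: the first failing condition is dual_feasibility -> dual.

dual


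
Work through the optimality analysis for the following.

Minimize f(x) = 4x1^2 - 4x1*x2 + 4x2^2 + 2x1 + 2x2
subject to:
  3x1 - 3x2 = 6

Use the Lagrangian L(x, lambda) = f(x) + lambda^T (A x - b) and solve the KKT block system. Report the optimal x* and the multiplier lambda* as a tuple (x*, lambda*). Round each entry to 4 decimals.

Form the Lagrangian:
  L(x, lambda) = (1/2) x^T Q x + c^T x + lambda^T (A x - b)
Stationarity (grad_x L = 0): Q x + c + A^T lambda = 0.
Primal feasibility: A x = b.

This gives the KKT block system:
  [ Q   A^T ] [ x     ]   [-c ]
  [ A    0  ] [ lambda ] = [ b ]

Solving the linear system:
  x*      = (0.5, -1.5)
  lambda* = (-4)
  f(x*)   = 11

x* = (0.5, -1.5), lambda* = (-4)


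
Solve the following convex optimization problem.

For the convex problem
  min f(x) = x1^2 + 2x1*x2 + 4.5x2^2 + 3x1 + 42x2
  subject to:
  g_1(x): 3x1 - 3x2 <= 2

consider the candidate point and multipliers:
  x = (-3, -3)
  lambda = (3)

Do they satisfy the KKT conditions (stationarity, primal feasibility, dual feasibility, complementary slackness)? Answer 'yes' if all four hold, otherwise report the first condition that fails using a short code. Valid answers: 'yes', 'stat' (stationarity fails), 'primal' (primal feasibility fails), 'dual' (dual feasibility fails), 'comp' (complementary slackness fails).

Gradient of f: grad f(x) = Q x + c = (-9, 9)
Constraint values g_i(x) = a_i^T x - b_i:
  g_1((-3, -3)) = -2
Stationarity residual: grad f(x) + sum_i lambda_i a_i = (0, 0)
  -> stationarity OK
Primal feasibility (all g_i <= 0): OK
Dual feasibility (all lambda_i >= 0): OK
Complementary slackness (lambda_i * g_i(x) = 0 for all i): FAILS

Verdict: the first failing condition is complementary_slackness -> comp.

comp


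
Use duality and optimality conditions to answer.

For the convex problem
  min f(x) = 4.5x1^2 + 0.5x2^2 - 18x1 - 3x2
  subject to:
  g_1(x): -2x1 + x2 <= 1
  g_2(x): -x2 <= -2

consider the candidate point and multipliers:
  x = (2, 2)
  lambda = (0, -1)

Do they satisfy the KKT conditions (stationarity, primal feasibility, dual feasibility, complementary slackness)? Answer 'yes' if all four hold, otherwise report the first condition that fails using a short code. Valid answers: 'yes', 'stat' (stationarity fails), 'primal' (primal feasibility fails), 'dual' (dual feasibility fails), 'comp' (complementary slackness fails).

Gradient of f: grad f(x) = Q x + c = (0, -1)
Constraint values g_i(x) = a_i^T x - b_i:
  g_1((2, 2)) = -3
  g_2((2, 2)) = 0
Stationarity residual: grad f(x) + sum_i lambda_i a_i = (0, 0)
  -> stationarity OK
Primal feasibility (all g_i <= 0): OK
Dual feasibility (all lambda_i >= 0): FAILS
Complementary slackness (lambda_i * g_i(x) = 0 for all i): OK

Verdict: the first failing condition is dual_feasibility -> dual.

dual


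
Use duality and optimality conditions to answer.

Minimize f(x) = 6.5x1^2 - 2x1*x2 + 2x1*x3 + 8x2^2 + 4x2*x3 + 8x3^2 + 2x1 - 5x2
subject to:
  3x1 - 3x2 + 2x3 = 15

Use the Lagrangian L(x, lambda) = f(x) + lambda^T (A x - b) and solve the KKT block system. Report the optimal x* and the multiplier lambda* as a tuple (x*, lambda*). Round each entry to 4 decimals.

Form the Lagrangian:
  L(x, lambda) = (1/2) x^T Q x + c^T x + lambda^T (A x - b)
Stationarity (grad_x L = 0): Q x + c + A^T lambda = 0.
Primal feasibility: A x = b.

This gives the KKT block system:
  [ Q   A^T ] [ x     ]   [-c ]
  [ A    0  ] [ lambda ] = [ b ]

Solving the linear system:
  x*      = (1.8926, -1.9907, 1.6751)
  lambda* = (-11.3119)
  f(x*)   = 91.7082

x* = (1.8926, -1.9907, 1.6751), lambda* = (-11.3119)


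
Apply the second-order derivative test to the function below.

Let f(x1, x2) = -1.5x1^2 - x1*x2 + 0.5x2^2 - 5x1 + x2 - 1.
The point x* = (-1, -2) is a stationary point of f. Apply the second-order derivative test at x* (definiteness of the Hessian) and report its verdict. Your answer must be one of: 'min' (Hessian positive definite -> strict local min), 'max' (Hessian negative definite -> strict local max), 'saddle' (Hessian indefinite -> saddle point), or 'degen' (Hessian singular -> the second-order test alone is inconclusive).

Compute the Hessian H = grad^2 f:
  H = [[-3, -1], [-1, 1]]
Verify stationarity: grad f(x*) = H x* + g = (0, 0).
Eigenvalues of H: -3.2361, 1.2361.
Eigenvalues have mixed signs, so H is indefinite -> x* is a saddle point.

saddle


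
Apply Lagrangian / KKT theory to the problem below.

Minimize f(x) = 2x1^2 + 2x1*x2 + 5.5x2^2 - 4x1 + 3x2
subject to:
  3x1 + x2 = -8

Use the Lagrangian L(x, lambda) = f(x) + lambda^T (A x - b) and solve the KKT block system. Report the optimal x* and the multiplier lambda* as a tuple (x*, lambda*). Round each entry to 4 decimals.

Form the Lagrangian:
  L(x, lambda) = (1/2) x^T Q x + c^T x + lambda^T (A x - b)
Stationarity (grad_x L = 0): Q x + c + A^T lambda = 0.
Primal feasibility: A x = b.

This gives the KKT block system:
  [ Q   A^T ] [ x     ]   [-c ]
  [ A    0  ] [ lambda ] = [ b ]

Solving the linear system:
  x*      = (-2.5824, -0.2527)
  lambda* = (4.9451)
  f(x*)   = 24.5659

x* = (-2.5824, -0.2527), lambda* = (4.9451)


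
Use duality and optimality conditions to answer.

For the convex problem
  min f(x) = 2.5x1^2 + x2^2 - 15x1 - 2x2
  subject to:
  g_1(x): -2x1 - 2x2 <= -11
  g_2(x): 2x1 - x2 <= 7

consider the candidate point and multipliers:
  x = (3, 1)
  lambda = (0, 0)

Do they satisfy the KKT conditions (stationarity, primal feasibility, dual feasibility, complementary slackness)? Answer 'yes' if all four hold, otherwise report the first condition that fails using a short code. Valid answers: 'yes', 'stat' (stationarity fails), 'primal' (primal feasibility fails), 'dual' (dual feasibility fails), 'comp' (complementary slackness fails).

Gradient of f: grad f(x) = Q x + c = (0, 0)
Constraint values g_i(x) = a_i^T x - b_i:
  g_1((3, 1)) = 3
  g_2((3, 1)) = -2
Stationarity residual: grad f(x) + sum_i lambda_i a_i = (0, 0)
  -> stationarity OK
Primal feasibility (all g_i <= 0): FAILS
Dual feasibility (all lambda_i >= 0): OK
Complementary slackness (lambda_i * g_i(x) = 0 for all i): OK

Verdict: the first failing condition is primal_feasibility -> primal.

primal


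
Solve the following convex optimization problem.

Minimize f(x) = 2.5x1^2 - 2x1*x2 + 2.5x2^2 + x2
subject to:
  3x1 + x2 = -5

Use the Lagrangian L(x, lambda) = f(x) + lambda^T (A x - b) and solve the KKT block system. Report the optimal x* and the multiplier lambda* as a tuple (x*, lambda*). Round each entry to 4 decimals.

Form the Lagrangian:
  L(x, lambda) = (1/2) x^T Q x + c^T x + lambda^T (A x - b)
Stationarity (grad_x L = 0): Q x + c + A^T lambda = 0.
Primal feasibility: A x = b.

This gives the KKT block system:
  [ Q   A^T ] [ x     ]   [-c ]
  [ A    0  ] [ lambda ] = [ b ]

Solving the linear system:
  x*      = (-1.3226, -1.0323)
  lambda* = (1.5161)
  f(x*)   = 3.2742

x* = (-1.3226, -1.0323), lambda* = (1.5161)


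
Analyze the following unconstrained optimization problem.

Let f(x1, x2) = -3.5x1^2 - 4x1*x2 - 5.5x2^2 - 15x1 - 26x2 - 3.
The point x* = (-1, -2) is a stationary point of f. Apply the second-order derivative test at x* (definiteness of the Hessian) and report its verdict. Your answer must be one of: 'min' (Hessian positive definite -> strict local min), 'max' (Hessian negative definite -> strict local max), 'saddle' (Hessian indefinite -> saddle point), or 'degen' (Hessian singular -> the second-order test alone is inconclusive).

Compute the Hessian H = grad^2 f:
  H = [[-7, -4], [-4, -11]]
Verify stationarity: grad f(x*) = H x* + g = (0, 0).
Eigenvalues of H: -13.4721, -4.5279.
Both eigenvalues < 0, so H is negative definite -> x* is a strict local max.

max


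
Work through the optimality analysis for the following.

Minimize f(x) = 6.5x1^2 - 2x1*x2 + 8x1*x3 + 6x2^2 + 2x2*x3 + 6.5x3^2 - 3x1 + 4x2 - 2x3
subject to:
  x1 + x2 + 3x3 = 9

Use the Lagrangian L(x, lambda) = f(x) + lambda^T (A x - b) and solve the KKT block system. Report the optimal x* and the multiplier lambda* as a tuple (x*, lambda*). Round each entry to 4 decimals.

Form the Lagrangian:
  L(x, lambda) = (1/2) x^T Q x + c^T x + lambda^T (A x - b)
Stationarity (grad_x L = 0): Q x + c + A^T lambda = 0.
Primal feasibility: A x = b.

This gives the KKT block system:
  [ Q   A^T ] [ x     ]   [-c ]
  [ A    0  ] [ lambda ] = [ b ]

Solving the linear system:
  x*      = (-1.007, -0.1307, 3.3792)
  lambda* = (-11.2042)
  f(x*)   = 48.2888

x* = (-1.007, -0.1307, 3.3792), lambda* = (-11.2042)


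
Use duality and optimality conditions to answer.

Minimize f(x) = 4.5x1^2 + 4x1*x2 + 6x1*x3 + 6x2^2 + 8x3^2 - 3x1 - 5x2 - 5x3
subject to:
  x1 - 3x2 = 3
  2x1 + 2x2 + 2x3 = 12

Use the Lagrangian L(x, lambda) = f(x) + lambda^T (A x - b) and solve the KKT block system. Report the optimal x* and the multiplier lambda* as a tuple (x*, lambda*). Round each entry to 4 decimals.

Form the Lagrangian:
  L(x, lambda) = (1/2) x^T Q x + c^T x + lambda^T (A x - b)
Stationarity (grad_x L = 0): Q x + c + A^T lambda = 0.
Primal feasibility: A x = b.

This gives the KKT block system:
  [ Q   A^T ] [ x     ]   [-c ]
  [ A    0  ] [ lambda ] = [ b ]

Solving the linear system:
  x*      = (4.4541, 0.4847, 1.0611)
  lambda* = (-6.69, -19.3515)
  f(x*)   = 115.5983

x* = (4.4541, 0.4847, 1.0611), lambda* = (-6.69, -19.3515)


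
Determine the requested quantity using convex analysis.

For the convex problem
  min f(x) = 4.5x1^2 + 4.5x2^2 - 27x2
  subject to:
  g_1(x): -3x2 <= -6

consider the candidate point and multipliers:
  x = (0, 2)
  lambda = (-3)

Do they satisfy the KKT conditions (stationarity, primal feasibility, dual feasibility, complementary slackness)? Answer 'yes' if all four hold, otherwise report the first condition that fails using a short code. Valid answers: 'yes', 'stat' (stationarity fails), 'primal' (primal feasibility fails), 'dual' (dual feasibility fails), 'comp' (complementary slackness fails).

Gradient of f: grad f(x) = Q x + c = (0, -9)
Constraint values g_i(x) = a_i^T x - b_i:
  g_1((0, 2)) = 0
Stationarity residual: grad f(x) + sum_i lambda_i a_i = (0, 0)
  -> stationarity OK
Primal feasibility (all g_i <= 0): OK
Dual feasibility (all lambda_i >= 0): FAILS
Complementary slackness (lambda_i * g_i(x) = 0 for all i): OK

Verdict: the first failing condition is dual_feasibility -> dual.

dual


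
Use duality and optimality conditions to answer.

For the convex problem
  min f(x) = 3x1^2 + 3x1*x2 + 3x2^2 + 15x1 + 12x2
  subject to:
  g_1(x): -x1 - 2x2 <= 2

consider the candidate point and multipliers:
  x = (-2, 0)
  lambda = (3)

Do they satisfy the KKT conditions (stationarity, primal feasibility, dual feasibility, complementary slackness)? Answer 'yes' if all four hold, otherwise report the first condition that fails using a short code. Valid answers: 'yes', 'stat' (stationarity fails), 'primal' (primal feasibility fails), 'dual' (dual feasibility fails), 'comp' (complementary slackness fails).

Gradient of f: grad f(x) = Q x + c = (3, 6)
Constraint values g_i(x) = a_i^T x - b_i:
  g_1((-2, 0)) = 0
Stationarity residual: grad f(x) + sum_i lambda_i a_i = (0, 0)
  -> stationarity OK
Primal feasibility (all g_i <= 0): OK
Dual feasibility (all lambda_i >= 0): OK
Complementary slackness (lambda_i * g_i(x) = 0 for all i): OK

Verdict: yes, KKT holds.

yes


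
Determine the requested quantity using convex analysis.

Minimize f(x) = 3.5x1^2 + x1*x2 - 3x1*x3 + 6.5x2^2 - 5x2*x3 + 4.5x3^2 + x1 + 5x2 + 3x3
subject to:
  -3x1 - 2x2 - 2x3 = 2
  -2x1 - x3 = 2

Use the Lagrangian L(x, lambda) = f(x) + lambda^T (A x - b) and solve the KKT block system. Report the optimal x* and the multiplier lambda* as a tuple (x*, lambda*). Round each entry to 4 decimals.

Form the Lagrangian:
  L(x, lambda) = (1/2) x^T Q x + c^T x + lambda^T (A x - b)
Stationarity (grad_x L = 0): Q x + c + A^T lambda = 0.
Primal feasibility: A x = b.

This gives the KKT block system:
  [ Q   A^T ] [ x     ]   [-c ]
  [ A    0  ] [ lambda ] = [ b ]

Solving the linear system:
  x*      = (-0.8953, 0.5523, -0.2094)
  lambda* = (6.1661, -11.2924)
  f(x*)   = 5.7455

x* = (-0.8953, 0.5523, -0.2094), lambda* = (6.1661, -11.2924)


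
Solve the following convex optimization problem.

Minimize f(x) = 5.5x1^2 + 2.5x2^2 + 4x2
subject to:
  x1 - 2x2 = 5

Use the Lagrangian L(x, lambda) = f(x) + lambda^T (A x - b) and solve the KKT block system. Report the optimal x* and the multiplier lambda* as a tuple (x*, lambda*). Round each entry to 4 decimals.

Form the Lagrangian:
  L(x, lambda) = (1/2) x^T Q x + c^T x + lambda^T (A x - b)
Stationarity (grad_x L = 0): Q x + c + A^T lambda = 0.
Primal feasibility: A x = b.

This gives the KKT block system:
  [ Q   A^T ] [ x     ]   [-c ]
  [ A    0  ] [ lambda ] = [ b ]

Solving the linear system:
  x*      = (0.3469, -2.3265)
  lambda* = (-3.8163)
  f(x*)   = 4.8878

x* = (0.3469, -2.3265), lambda* = (-3.8163)


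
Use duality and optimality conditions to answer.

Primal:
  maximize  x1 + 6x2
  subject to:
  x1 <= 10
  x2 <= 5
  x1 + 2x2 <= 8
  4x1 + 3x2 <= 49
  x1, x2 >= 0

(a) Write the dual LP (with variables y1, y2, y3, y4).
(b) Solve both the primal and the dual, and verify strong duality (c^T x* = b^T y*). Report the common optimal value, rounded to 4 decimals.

The standard primal-dual pair for 'max c^T x s.t. A x <= b, x >= 0' is:
  Dual:  min b^T y  s.t.  A^T y >= c,  y >= 0.

So the dual LP is:
  minimize  10y1 + 5y2 + 8y3 + 49y4
  subject to:
    y1 + y3 + 4y4 >= 1
    y2 + 2y3 + 3y4 >= 6
    y1, y2, y3, y4 >= 0

Solving the primal: x* = (0, 4).
  primal value c^T x* = 24.
Solving the dual: y* = (0, 0, 3, 0).
  dual value b^T y* = 24.
Strong duality: c^T x* = b^T y*. Confirmed.

24


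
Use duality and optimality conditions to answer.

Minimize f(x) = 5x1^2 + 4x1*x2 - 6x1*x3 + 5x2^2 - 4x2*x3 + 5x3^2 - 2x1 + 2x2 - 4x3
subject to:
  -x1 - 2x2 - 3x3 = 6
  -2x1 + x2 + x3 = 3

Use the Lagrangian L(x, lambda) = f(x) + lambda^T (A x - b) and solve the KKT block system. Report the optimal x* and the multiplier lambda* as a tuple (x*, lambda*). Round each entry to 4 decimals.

Form the Lagrangian:
  L(x, lambda) = (1/2) x^T Q x + c^T x + lambda^T (A x - b)
Stationarity (grad_x L = 0): Q x + c + A^T lambda = 0.
Primal feasibility: A x = b.

This gives the KKT block system:
  [ Q   A^T ] [ x     ]   [-c ]
  [ A    0  ] [ lambda ] = [ b ]

Solving the linear system:
  x*      = (-2.1379, 0.0349, -1.3106)
  lambda* = (-3.459, -5.9581)
  f(x*)   = 24.1082

x* = (-2.1379, 0.0349, -1.3106), lambda* = (-3.459, -5.9581)


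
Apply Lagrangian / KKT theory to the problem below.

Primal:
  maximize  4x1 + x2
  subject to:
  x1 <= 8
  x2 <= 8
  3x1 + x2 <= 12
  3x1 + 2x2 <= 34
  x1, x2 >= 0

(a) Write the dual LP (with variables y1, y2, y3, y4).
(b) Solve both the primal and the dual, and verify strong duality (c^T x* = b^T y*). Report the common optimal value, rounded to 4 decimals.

The standard primal-dual pair for 'max c^T x s.t. A x <= b, x >= 0' is:
  Dual:  min b^T y  s.t.  A^T y >= c,  y >= 0.

So the dual LP is:
  minimize  8y1 + 8y2 + 12y3 + 34y4
  subject to:
    y1 + 3y3 + 3y4 >= 4
    y2 + y3 + 2y4 >= 1
    y1, y2, y3, y4 >= 0

Solving the primal: x* = (4, 0).
  primal value c^T x* = 16.
Solving the dual: y* = (0, 0, 1.3333, 0).
  dual value b^T y* = 16.
Strong duality: c^T x* = b^T y*. Confirmed.

16


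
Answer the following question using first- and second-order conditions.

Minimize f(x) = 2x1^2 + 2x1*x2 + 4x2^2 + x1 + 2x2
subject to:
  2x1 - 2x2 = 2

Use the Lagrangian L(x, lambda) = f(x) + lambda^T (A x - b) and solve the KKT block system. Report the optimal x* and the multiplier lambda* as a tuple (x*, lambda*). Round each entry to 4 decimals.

Form the Lagrangian:
  L(x, lambda) = (1/2) x^T Q x + c^T x + lambda^T (A x - b)
Stationarity (grad_x L = 0): Q x + c + A^T lambda = 0.
Primal feasibility: A x = b.

This gives the KKT block system:
  [ Q   A^T ] [ x     ]   [-c ]
  [ A    0  ] [ lambda ] = [ b ]

Solving the linear system:
  x*      = (0.4375, -0.5625)
  lambda* = (-0.8125)
  f(x*)   = 0.4688

x* = (0.4375, -0.5625), lambda* = (-0.8125)


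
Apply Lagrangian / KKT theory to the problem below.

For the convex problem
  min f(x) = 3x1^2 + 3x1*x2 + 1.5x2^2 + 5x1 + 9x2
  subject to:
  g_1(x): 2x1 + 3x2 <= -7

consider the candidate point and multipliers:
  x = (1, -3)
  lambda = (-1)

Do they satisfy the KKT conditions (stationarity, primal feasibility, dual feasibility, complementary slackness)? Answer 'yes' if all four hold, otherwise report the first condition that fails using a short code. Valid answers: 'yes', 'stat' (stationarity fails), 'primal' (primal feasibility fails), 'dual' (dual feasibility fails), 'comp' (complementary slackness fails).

Gradient of f: grad f(x) = Q x + c = (2, 3)
Constraint values g_i(x) = a_i^T x - b_i:
  g_1((1, -3)) = 0
Stationarity residual: grad f(x) + sum_i lambda_i a_i = (0, 0)
  -> stationarity OK
Primal feasibility (all g_i <= 0): OK
Dual feasibility (all lambda_i >= 0): FAILS
Complementary slackness (lambda_i * g_i(x) = 0 for all i): OK

Verdict: the first failing condition is dual_feasibility -> dual.

dual


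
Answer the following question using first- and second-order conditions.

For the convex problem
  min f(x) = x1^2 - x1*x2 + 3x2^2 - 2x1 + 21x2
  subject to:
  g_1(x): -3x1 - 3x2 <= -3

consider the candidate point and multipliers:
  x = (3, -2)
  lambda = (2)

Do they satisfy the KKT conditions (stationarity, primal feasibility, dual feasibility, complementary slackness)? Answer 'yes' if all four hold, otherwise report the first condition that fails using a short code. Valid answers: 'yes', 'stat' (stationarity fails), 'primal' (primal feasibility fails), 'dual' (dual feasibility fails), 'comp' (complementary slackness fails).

Gradient of f: grad f(x) = Q x + c = (6, 6)
Constraint values g_i(x) = a_i^T x - b_i:
  g_1((3, -2)) = 0
Stationarity residual: grad f(x) + sum_i lambda_i a_i = (0, 0)
  -> stationarity OK
Primal feasibility (all g_i <= 0): OK
Dual feasibility (all lambda_i >= 0): OK
Complementary slackness (lambda_i * g_i(x) = 0 for all i): OK

Verdict: yes, KKT holds.

yes
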